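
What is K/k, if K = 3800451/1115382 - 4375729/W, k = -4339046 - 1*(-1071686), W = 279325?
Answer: 141446236589/37702197389512000 ≈ 3.7517e-6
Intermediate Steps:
k = -3267360 (k = -4339046 + 1071686 = -3267360)
K = -1273016129301/103851359050 (K = 3800451/1115382 - 4375729/279325 = 3800451*(1/1115382) - 4375729*1/279325 = 1266817/371794 - 4375729/279325 = -1273016129301/103851359050 ≈ -12.258)
K/k = -1273016129301/103851359050/(-3267360) = -1273016129301/103851359050*(-1/3267360) = 141446236589/37702197389512000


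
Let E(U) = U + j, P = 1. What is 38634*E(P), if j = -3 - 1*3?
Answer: -193170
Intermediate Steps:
j = -6 (j = -3 - 3 = -6)
E(U) = -6 + U (E(U) = U - 6 = -6 + U)
38634*E(P) = 38634*(-6 + 1) = 38634*(-5) = -193170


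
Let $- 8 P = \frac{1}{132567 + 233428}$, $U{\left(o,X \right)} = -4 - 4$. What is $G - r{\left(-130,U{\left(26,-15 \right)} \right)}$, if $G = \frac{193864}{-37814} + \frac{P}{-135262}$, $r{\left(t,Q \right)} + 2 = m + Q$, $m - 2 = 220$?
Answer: $- \frac{33180343434128437}{152815528661360} \approx -217.13$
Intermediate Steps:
$m = 222$ ($m = 2 + 220 = 222$)
$U{\left(o,X \right)} = -8$
$P = - \frac{1}{2927960}$ ($P = - \frac{1}{8 \left(132567 + 233428\right)} = - \frac{1}{8 \cdot 365995} = \left(- \frac{1}{8}\right) \frac{1}{365995} = - \frac{1}{2927960} \approx -3.4153 \cdot 10^{-7}$)
$r{\left(t,Q \right)} = 220 + Q$ ($r{\left(t,Q \right)} = -2 + \left(222 + Q\right) = 220 + Q$)
$G = - \frac{783451357920117}{152815528661360}$ ($G = \frac{193864}{-37814} - \frac{1}{2927960 \left(-135262\right)} = 193864 \left(- \frac{1}{37814}\right) - - \frac{1}{396041725520} = - \frac{96932}{18907} + \frac{1}{396041725520} = - \frac{783451357920117}{152815528661360} \approx -5.1268$)
$G - r{\left(-130,U{\left(26,-15 \right)} \right)} = - \frac{783451357920117}{152815528661360} - \left(220 - 8\right) = - \frac{783451357920117}{152815528661360} - 212 = - \frac{33180343434128437}{152815528661360}$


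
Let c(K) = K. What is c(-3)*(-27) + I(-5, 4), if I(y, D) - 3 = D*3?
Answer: 96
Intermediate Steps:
I(y, D) = 3 + 3*D (I(y, D) = 3 + D*3 = 3 + 3*D)
c(-3)*(-27) + I(-5, 4) = -3*(-27) + (3 + 3*4) = 81 + (3 + 12) = 81 + 15 = 96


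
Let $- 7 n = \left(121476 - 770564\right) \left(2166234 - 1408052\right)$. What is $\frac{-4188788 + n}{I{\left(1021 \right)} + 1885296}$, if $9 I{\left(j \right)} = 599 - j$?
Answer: $\frac{2214438824250}{59385347} \approx 37289.0$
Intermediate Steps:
$I{\left(j \right)} = \frac{599}{9} - \frac{j}{9}$ ($I{\left(j \right)} = \frac{599 - j}{9} = \frac{599}{9} - \frac{j}{9}$)
$n = \frac{492126838016}{7}$ ($n = - \frac{\left(121476 - 770564\right) \left(2166234 - 1408052\right)}{7} = - \frac{\left(-649088\right) 758182}{7} = \left(- \frac{1}{7}\right) \left(-492126838016\right) = \frac{492126838016}{7} \approx 7.0304 \cdot 10^{10}$)
$\frac{-4188788 + n}{I{\left(1021 \right)} + 1885296} = \frac{-4188788 + \frac{492126838016}{7}}{\left(\frac{599}{9} - \frac{1021}{9}\right) + 1885296} = \frac{492097516500}{7 \left(\left(\frac{599}{9} - \frac{1021}{9}\right) + 1885296\right)} = \frac{492097516500}{7 \left(- \frac{422}{9} + 1885296\right)} = \frac{492097516500}{7 \cdot \frac{16967242}{9}} = \frac{492097516500}{7} \cdot \frac{9}{16967242} = \frac{2214438824250}{59385347}$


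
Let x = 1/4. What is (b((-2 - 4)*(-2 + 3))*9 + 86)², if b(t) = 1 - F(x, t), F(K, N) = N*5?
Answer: 133225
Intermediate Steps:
x = ¼ ≈ 0.25000
F(K, N) = 5*N
b(t) = 1 - 5*t
(b((-2 - 4)*(-2 + 3))*9 + 86)² = ((1 - 5*(-2 - 4)*(-2 + 3))*9 + 86)² = ((1 - (-30))*9 + 86)² = ((1 - 5*(-6))*9 + 86)² = ((1 + 30)*9 + 86)² = (31*9 + 86)² = (279 + 86)² = 365² = 133225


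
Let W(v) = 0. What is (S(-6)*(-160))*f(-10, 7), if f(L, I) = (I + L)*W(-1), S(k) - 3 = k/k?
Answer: 0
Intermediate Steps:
S(k) = 4 (S(k) = 3 + k/k = 3 + 1 = 4)
f(L, I) = 0 (f(L, I) = (I + L)*0 = 0)
(S(-6)*(-160))*f(-10, 7) = (4*(-160))*0 = -640*0 = 0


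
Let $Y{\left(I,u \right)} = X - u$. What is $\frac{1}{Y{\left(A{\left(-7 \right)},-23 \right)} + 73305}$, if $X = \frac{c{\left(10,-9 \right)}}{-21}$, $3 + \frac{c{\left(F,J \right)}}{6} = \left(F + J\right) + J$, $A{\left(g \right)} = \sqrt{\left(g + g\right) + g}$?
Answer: $\frac{7}{513318} \approx 1.3637 \cdot 10^{-5}$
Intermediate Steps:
$A{\left(g \right)} = \sqrt{3} \sqrt{g}$ ($A{\left(g \right)} = \sqrt{2 g + g} = \sqrt{3 g} = \sqrt{3} \sqrt{g}$)
$c{\left(F,J \right)} = -18 + 6 F + 12 J$ ($c{\left(F,J \right)} = -18 + 6 \left(\left(F + J\right) + J\right) = -18 + 6 \left(F + 2 J\right) = -18 + \left(6 F + 12 J\right) = -18 + 6 F + 12 J$)
$X = \frac{22}{7}$ ($X = \frac{-18 + 6 \cdot 10 + 12 \left(-9\right)}{-21} = \left(-18 + 60 - 108\right) \left(- \frac{1}{21}\right) = \left(-66\right) \left(- \frac{1}{21}\right) = \frac{22}{7} \approx 3.1429$)
$Y{\left(I,u \right)} = \frac{22}{7} - u$
$\frac{1}{Y{\left(A{\left(-7 \right)},-23 \right)} + 73305} = \frac{1}{\left(\frac{22}{7} - -23\right) + 73305} = \frac{1}{\left(\frac{22}{7} + 23\right) + 73305} = \frac{1}{\frac{183}{7} + 73305} = \frac{1}{\frac{513318}{7}} = \frac{7}{513318}$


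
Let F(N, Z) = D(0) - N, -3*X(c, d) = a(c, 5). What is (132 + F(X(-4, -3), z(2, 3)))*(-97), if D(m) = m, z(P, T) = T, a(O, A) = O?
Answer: -38024/3 ≈ -12675.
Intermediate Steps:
X(c, d) = -c/3
F(N, Z) = -N (F(N, Z) = 0 - N = -N)
(132 + F(X(-4, -3), z(2, 3)))*(-97) = (132 - (-1)*(-4)/3)*(-97) = (132 - 1*4/3)*(-97) = (132 - 4/3)*(-97) = (392/3)*(-97) = -38024/3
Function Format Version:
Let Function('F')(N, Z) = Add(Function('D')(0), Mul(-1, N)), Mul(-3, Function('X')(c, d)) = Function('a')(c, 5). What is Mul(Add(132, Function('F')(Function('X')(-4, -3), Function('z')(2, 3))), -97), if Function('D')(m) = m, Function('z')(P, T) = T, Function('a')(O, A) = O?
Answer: Rational(-38024, 3) ≈ -12675.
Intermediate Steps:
Function('X')(c, d) = Mul(Rational(-1, 3), c)
Function('F')(N, Z) = Mul(-1, N) (Function('F')(N, Z) = Add(0, Mul(-1, N)) = Mul(-1, N))
Mul(Add(132, Function('F')(Function('X')(-4, -3), Function('z')(2, 3))), -97) = Mul(Add(132, Mul(-1, Mul(Rational(-1, 3), -4))), -97) = Mul(Add(132, Mul(-1, Rational(4, 3))), -97) = Mul(Add(132, Rational(-4, 3)), -97) = Mul(Rational(392, 3), -97) = Rational(-38024, 3)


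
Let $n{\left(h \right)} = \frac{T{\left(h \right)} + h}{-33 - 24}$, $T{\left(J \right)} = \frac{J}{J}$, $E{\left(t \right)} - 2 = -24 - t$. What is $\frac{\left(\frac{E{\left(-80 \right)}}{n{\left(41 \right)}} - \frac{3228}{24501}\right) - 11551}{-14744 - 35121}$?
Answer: $\frac{664866668}{2850732185} \approx 0.23323$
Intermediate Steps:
$E{\left(t \right)} = -22 - t$ ($E{\left(t \right)} = 2 - \left(24 + t\right) = -22 - t$)
$T{\left(J \right)} = 1$
$n{\left(h \right)} = - \frac{1}{57} - \frac{h}{57}$ ($n{\left(h \right)} = \frac{1 + h}{-33 - 24} = \frac{1 + h}{-57} = \left(1 + h\right) \left(- \frac{1}{57}\right) = - \frac{1}{57} - \frac{h}{57}$)
$\frac{\left(\frac{E{\left(-80 \right)}}{n{\left(41 \right)}} - \frac{3228}{24501}\right) - 11551}{-14744 - 35121} = \frac{\left(\frac{-22 - -80}{- \frac{1}{57} - \frac{41}{57}} - \frac{3228}{24501}\right) - 11551}{-14744 - 35121} = \frac{\left(\frac{-22 + 80}{- \frac{1}{57} - \frac{41}{57}} - \frac{1076}{8167}\right) - 11551}{-49865} = \left(\left(\frac{58}{- \frac{14}{19}} - \frac{1076}{8167}\right) - 11551\right) \left(- \frac{1}{49865}\right) = \left(\left(58 \left(- \frac{19}{14}\right) - \frac{1076}{8167}\right) - 11551\right) \left(- \frac{1}{49865}\right) = \left(\left(- \frac{551}{7} - \frac{1076}{8167}\right) - 11551\right) \left(- \frac{1}{49865}\right) = \left(- \frac{4507549}{57169} - 11551\right) \left(- \frac{1}{49865}\right) = \left(- \frac{664866668}{57169}\right) \left(- \frac{1}{49865}\right) = \frac{664866668}{2850732185}$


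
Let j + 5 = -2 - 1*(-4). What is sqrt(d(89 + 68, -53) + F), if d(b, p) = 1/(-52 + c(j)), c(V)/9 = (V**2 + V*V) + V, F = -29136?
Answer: I*sqrt(200717821)/83 ≈ 170.69*I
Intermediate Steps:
j = -3 (j = -5 + (-2 - 1*(-4)) = -5 + (-2 + 4) = -5 + 2 = -3)
c(V) = 9*V + 18*V**2 (c(V) = 9*((V**2 + V*V) + V) = 9*((V**2 + V**2) + V) = 9*(2*V**2 + V) = 9*(V + 2*V**2) = 9*V + 18*V**2)
d(b, p) = 1/83 (d(b, p) = 1/(-52 + 9*(-3)*(1 + 2*(-3))) = 1/(-52 + 9*(-3)*(1 - 6)) = 1/(-52 + 9*(-3)*(-5)) = 1/(-52 + 135) = 1/83)
sqrt(d(89 + 68, -53) + F) = sqrt(1/83 - 29136) = sqrt(-2418287/83) = I*sqrt(200717821)/83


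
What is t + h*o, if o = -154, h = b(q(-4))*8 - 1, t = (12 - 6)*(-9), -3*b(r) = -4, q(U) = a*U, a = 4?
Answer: -4628/3 ≈ -1542.7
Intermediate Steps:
q(U) = 4*U
b(r) = 4/3 (b(r) = -⅓*(-4) = 4/3)
t = -54 (t = 6*(-9) = -54)
h = 29/3 (h = (4/3)*8 - 1 = 32/3 - 1 = 29/3 ≈ 9.6667)
t + h*o = -54 + (29/3)*(-154) = -54 - 4466/3 = -4628/3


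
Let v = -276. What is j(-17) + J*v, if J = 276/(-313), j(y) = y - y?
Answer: 76176/313 ≈ 243.37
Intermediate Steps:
j(y) = 0
J = -276/313 (J = 276*(-1/313) = -276/313 ≈ -0.88179)
j(-17) + J*v = 0 - 276/313*(-276) = 0 + 76176/313 = 76176/313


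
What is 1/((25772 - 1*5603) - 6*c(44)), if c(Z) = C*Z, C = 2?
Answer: 1/19641 ≈ 5.0914e-5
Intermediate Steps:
c(Z) = 2*Z
1/((25772 - 1*5603) - 6*c(44)) = 1/((25772 - 1*5603) - 12*44) = 1/((25772 - 5603) - 6*88) = 1/(20169 - 528) = 1/19641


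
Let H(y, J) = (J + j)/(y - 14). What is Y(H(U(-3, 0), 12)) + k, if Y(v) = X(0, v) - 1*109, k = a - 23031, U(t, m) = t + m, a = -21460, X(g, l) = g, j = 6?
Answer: -44600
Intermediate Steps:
U(t, m) = m + t
k = -44491 (k = -21460 - 23031 = -44491)
H(y, J) = (6 + J)/(-14 + y) (H(y, J) = (J + 6)/(y - 14) = (6 + J)/(-14 + y))
Y(v) = -109 (Y(v) = 0 - 1*109 = 0 - 109 = -109)
Y(H(U(-3, 0), 12)) + k = -109 - 44491 = -44600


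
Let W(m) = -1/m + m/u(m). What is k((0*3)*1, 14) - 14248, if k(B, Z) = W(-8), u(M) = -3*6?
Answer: -1025815/72 ≈ -14247.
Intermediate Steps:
u(M) = -18
W(m) = -1/m - m/18 (W(m) = -1/m + m/(-18) = -1/m + m*(-1/18) = -1/m - m/18)
k(B, Z) = 41/72 (k(B, Z) = -1/(-8) - 1/18*(-8) = -1*(-1/8) + 4/9 = 1/8 + 4/9 = 41/72)
k((0*3)*1, 14) - 14248 = 41/72 - 14248 = -1025815/72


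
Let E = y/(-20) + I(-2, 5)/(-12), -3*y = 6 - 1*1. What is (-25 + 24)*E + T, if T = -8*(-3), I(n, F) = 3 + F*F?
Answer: 105/4 ≈ 26.250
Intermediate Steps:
I(n, F) = 3 + F²
y = -5/3 (y = -(6 - 1*1)/3 = -(6 - 1)/3 = -⅓*5 = -5/3 ≈ -1.6667)
T = 24
E = -9/4 (E = -5/3/(-20) + (3 + 5²)/(-12) = -5/3*(-1/20) + (3 + 25)*(-1/12) = 1/12 + 28*(-1/12) = 1/12 - 7/3 = -9/4 ≈ -2.2500)
(-25 + 24)*E + T = (-25 + 24)*(-9/4) + 24 = -1*(-9/4) + 24 = 9/4 + 24 = 105/4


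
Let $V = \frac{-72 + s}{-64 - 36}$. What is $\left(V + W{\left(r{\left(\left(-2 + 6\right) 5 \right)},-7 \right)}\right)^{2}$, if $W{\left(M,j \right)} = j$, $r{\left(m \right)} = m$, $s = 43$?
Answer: $\frac{450241}{10000} \approx 45.024$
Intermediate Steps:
$V = \frac{29}{100}$ ($V = \frac{-72 + 43}{-64 - 36} = - \frac{29}{-100} = \left(-29\right) \left(- \frac{1}{100}\right) = \frac{29}{100} \approx 0.29$)
$\left(V + W{\left(r{\left(\left(-2 + 6\right) 5 \right)},-7 \right)}\right)^{2} = \left(\frac{29}{100} - 7\right)^{2} = \left(- \frac{671}{100}\right)^{2} = \frac{450241}{10000}$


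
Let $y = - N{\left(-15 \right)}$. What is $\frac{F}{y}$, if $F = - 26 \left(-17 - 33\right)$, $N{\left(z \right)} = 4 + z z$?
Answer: $- \frac{1300}{229} \approx -5.6769$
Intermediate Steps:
$N{\left(z \right)} = 4 + z^{2}$
$F = 1300$ ($F = \left(-26\right) \left(-50\right) = 1300$)
$y = -229$ ($y = - (4 + \left(-15\right)^{2}) = - (4 + 225) = \left(-1\right) 229 = -229$)
$\frac{F}{y} = \frac{1300}{-229} = 1300 \left(- \frac{1}{229}\right) = - \frac{1300}{229}$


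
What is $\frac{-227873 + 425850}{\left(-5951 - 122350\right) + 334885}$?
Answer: $\frac{197977}{206584} \approx 0.95834$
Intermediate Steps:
$\frac{-227873 + 425850}{\left(-5951 - 122350\right) + 334885} = \frac{197977}{-128301 + 334885} = \frac{197977}{206584}$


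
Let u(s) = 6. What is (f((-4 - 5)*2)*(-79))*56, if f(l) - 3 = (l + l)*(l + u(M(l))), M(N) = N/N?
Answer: -1924440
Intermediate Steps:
M(N) = 1
f(l) = 3 + 2*l*(6 + l) (f(l) = 3 + (l + l)*(l + 6) = 3 + (2*l)*(6 + l) = 3 + 2*l*(6 + l))
(f((-4 - 5)*2)*(-79))*56 = ((3 + 2*((-4 - 5)*2)² + 12*((-4 - 5)*2))*(-79))*56 = ((3 + 2*(-9*2)² + 12*(-9*2))*(-79))*56 = ((3 + 2*(-18)² + 12*(-18))*(-79))*56 = ((3 + 2*324 - 216)*(-79))*56 = ((3 + 648 - 216)*(-79))*56 = (435*(-79))*56 = -34365*56 = -1924440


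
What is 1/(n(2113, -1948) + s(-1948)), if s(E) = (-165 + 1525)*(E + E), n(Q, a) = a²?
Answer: -1/1503856 ≈ -6.6496e-7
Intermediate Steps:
s(E) = 2720*E (s(E) = 1360*(2*E) = 2720*E)
1/(n(2113, -1948) + s(-1948)) = 1/((-1948)² + 2720*(-1948)) = 1/(3794704 - 5298560) = 1/(-1503856) = -1/1503856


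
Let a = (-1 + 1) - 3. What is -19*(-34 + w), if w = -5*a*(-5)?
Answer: 2071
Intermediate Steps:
a = -3 (a = 0 - 3 = -3)
w = -75 (w = -5*(-3)*(-5) = 15*(-5) = -75)
-19*(-34 + w) = -19*(-34 - 75) = -19*(-109) = 2071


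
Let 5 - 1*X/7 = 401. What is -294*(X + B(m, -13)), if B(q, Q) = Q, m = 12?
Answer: 818790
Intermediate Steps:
X = -2772 (X = 35 - 7*401 = 35 - 2807 = -2772)
-294*(X + B(m, -13)) = -294*(-2772 - 13) = -294*(-2785) = 818790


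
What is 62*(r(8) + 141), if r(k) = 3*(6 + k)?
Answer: 11346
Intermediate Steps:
r(k) = 18 + 3*k
62*(r(8) + 141) = 62*((18 + 3*8) + 141) = 62*((18 + 24) + 141) = 62*(42 + 141) = 62*183 = 11346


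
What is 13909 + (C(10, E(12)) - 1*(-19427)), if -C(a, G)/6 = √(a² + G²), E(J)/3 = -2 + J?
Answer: 33336 - 60*√10 ≈ 33146.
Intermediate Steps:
E(J) = -6 + 3*J (E(J) = 3*(-2 + J) = -6 + 3*J)
C(a, G) = -6*√(G² + a²) (C(a, G) = -6*√(a² + G²) = -6*√(G² + a²))
13909 + (C(10, E(12)) - 1*(-19427)) = 13909 + (-6*√((-6 + 3*12)² + 10²) - 1*(-19427)) = 13909 + (-6*√((-6 + 36)² + 100) + 19427) = 13909 + (-6*√(30² + 100) + 19427) = 13909 + (-6*√(900 + 100) + 19427) = 13909 + (-60*√10 + 19427) = 13909 + (19427 - 60*√10) = 33336 - 60*√10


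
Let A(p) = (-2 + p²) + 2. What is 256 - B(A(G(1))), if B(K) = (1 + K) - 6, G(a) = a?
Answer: 260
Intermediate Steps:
A(p) = p²
B(K) = -5 + K
256 - B(A(G(1))) = 256 - (-5 + 1²) = 256 - (-5 + 1) = 256 - 1*(-4) = 256 + 4 = 260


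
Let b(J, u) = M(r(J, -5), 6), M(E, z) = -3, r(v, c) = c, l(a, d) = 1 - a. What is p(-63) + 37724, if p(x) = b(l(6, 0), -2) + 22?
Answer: 37743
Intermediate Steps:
b(J, u) = -3
p(x) = 19 (p(x) = -3 + 22 = 19)
p(-63) + 37724 = 19 + 37724 = 37743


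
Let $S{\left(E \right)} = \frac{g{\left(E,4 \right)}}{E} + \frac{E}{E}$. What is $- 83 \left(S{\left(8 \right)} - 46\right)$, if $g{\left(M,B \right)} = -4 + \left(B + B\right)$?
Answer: $\frac{7387}{2} \approx 3693.5$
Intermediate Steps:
$g{\left(M,B \right)} = -4 + 2 B$
$S{\left(E \right)} = 1 + \frac{4}{E}$ ($S{\left(E \right)} = \frac{-4 + 2 \cdot 4}{E} + \frac{E}{E} = \frac{-4 + 8}{E} + 1 = \frac{4}{E} + 1 = 1 + \frac{4}{E}$)
$- 83 \left(S{\left(8 \right)} - 46\right) = - 83 \left(\frac{4 + 8}{8} - 46\right) = - 83 \left(\frac{1}{8} \cdot 12 - 46\right) = - 83 \left(\frac{3}{2} - 46\right) = \left(-83\right) \left(- \frac{89}{2}\right) = \frac{7387}{2}$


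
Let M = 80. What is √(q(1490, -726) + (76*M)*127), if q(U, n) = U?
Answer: 5*√30946 ≈ 879.57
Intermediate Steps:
√(q(1490, -726) + (76*M)*127) = √(1490 + (76*80)*127) = √(1490 + 6080*127) = √(1490 + 772160) = √773650 = 5*√30946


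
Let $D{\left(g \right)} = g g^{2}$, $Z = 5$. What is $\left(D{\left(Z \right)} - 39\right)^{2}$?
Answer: $7396$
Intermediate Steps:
$D{\left(g \right)} = g^{3}$
$\left(D{\left(Z \right)} - 39\right)^{2} = \left(5^{3} - 39\right)^{2} = \left(125 - 39\right)^{2} = 86^{2} = 7396$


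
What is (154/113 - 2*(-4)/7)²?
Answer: 3928324/625681 ≈ 6.2785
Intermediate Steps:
(154/113 - 2*(-4)/7)² = (154*(1/113) + 8*(⅐))² = (154/113 + 8/7)² = (1982/791)² = 3928324/625681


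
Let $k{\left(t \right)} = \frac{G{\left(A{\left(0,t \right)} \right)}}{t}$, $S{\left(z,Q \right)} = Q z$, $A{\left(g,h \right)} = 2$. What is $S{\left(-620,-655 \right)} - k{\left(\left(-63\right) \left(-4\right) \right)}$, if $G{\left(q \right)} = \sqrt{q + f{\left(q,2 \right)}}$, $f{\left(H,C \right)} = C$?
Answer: $\frac{51168599}{126} \approx 4.061 \cdot 10^{5}$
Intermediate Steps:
$G{\left(q \right)} = \sqrt{2 + q}$ ($G{\left(q \right)} = \sqrt{q + 2} = \sqrt{2 + q}$)
$k{\left(t \right)} = \frac{2}{t}$ ($k{\left(t \right)} = \frac{\sqrt{2 + 2}}{t} = \frac{\sqrt{4}}{t} = \frac{2}{t}$)
$S{\left(-620,-655 \right)} - k{\left(\left(-63\right) \left(-4\right) \right)} = \left(-655\right) \left(-620\right) - \frac{2}{\left(-63\right) \left(-4\right)} = 406100 - \frac{2}{252} = 406100 - 2 \cdot \frac{1}{252} = 406100 - \frac{1}{126} = \frac{51168599}{126}$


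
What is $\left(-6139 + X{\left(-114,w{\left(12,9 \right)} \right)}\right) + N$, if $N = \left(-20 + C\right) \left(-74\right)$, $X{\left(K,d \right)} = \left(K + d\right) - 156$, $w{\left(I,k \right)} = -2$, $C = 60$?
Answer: $-9371$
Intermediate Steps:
$X{\left(K,d \right)} = -156 + K + d$
$N = -2960$ ($N = \left(-20 + 60\right) \left(-74\right) = 40 \left(-74\right) = -2960$)
$\left(-6139 + X{\left(-114,w{\left(12,9 \right)} \right)}\right) + N = \left(-6139 - 272\right) - 2960 = -6411 - 2960 = -9371$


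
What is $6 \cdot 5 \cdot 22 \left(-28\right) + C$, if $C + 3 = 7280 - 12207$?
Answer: $-23410$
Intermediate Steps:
$C = -4930$ ($C = -3 + \left(7280 - 12207\right) = -3 - 4927 = -4930$)
$6 \cdot 5 \cdot 22 \left(-28\right) + C = 6 \cdot 5 \cdot 22 \left(-28\right) - 4930 = 30 \cdot 22 \left(-28\right) - 4930 = 660 \left(-28\right) - 4930 = -18480 - 4930 = -23410$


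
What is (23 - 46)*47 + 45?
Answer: -1036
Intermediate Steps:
(23 - 46)*47 + 45 = -23*47 + 45 = -1081 + 45 = -1036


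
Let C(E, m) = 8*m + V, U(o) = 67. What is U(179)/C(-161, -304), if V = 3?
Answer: -67/2429 ≈ -0.027583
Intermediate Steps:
C(E, m) = 3 + 8*m (C(E, m) = 8*m + 3 = 3 + 8*m)
U(179)/C(-161, -304) = 67/(3 + 8*(-304)) = 67/(3 - 2432) = 67/(-2429) = 67*(-1/2429) = -67/2429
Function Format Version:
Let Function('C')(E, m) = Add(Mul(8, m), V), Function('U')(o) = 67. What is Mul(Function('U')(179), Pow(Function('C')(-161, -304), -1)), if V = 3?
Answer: Rational(-67, 2429) ≈ -0.027583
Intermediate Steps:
Function('C')(E, m) = Add(3, Mul(8, m)) (Function('C')(E, m) = Add(Mul(8, m), 3) = Add(3, Mul(8, m)))
Mul(Function('U')(179), Pow(Function('C')(-161, -304), -1)) = Mul(67, Pow(Add(3, Mul(8, -304)), -1)) = Mul(67, Pow(Add(3, -2432), -1)) = Mul(67, Pow(-2429, -1)) = Mul(67, Rational(-1, 2429)) = Rational(-67, 2429)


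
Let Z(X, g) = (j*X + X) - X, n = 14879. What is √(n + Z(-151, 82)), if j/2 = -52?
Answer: √30583 ≈ 174.88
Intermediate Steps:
j = -104 (j = 2*(-52) = -104)
Z(X, g) = -104*X (Z(X, g) = (-104*X + X) - X = -103*X - X = -104*X)
√(n + Z(-151, 82)) = √(14879 - 104*(-151)) = √(14879 + 15704) = √30583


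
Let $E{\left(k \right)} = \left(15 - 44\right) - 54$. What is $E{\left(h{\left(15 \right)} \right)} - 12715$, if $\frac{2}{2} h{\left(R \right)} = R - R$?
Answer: $-12798$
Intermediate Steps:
$h{\left(R \right)} = 0$ ($h{\left(R \right)} = R - R = 0$)
$E{\left(k \right)} = -83$ ($E{\left(k \right)} = -29 - 54 = -83$)
$E{\left(h{\left(15 \right)} \right)} - 12715 = -83 - 12715 = -12798$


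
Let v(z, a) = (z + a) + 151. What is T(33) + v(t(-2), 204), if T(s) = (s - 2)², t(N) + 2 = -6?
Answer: 1308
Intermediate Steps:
t(N) = -8 (t(N) = -2 - 6 = -8)
v(z, a) = 151 + a + z (v(z, a) = (a + z) + 151 = 151 + a + z)
T(s) = (-2 + s)²
T(33) + v(t(-2), 204) = (-2 + 33)² + (151 + 204 - 8) = 31² + 347 = 961 + 347 = 1308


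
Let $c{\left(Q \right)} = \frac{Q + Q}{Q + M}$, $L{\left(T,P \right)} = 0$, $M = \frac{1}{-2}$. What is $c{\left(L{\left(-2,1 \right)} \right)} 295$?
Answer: $0$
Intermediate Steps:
$M = - \frac{1}{2} \approx -0.5$
$c{\left(Q \right)} = \frac{2 Q}{- \frac{1}{2} + Q}$ ($c{\left(Q \right)} = \frac{Q + Q}{Q - \frac{1}{2}} = \frac{2 Q}{- \frac{1}{2} + Q}$)
$c{\left(L{\left(-2,1 \right)} \right)} 295 = 4 \cdot 0 \frac{1}{-1 + 2 \cdot 0} \cdot 295 = 4 \cdot 0 \frac{1}{-1 + 0} \cdot 295 = 4 \cdot 0 \frac{1}{-1} \cdot 295 = 4 \cdot 0 \left(-1\right) 295 = 0 \cdot 295 = 0$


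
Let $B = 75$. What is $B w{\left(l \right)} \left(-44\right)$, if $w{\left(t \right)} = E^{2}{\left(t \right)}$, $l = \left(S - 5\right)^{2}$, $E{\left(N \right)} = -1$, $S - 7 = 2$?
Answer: $-3300$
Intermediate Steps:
$S = 9$ ($S = 7 + 2 = 9$)
$l = 16$ ($l = \left(9 - 5\right)^{2} = 4^{2} = 16$)
$w{\left(t \right)} = 1$ ($w{\left(t \right)} = \left(-1\right)^{2} = 1$)
$B w{\left(l \right)} \left(-44\right) = 75 \cdot 1 \left(-44\right) = 75 \left(-44\right) = -3300$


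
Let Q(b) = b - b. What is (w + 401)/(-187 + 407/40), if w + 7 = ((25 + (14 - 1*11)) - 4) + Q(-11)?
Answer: -1520/643 ≈ -2.3639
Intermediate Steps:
Q(b) = 0
w = 17 (w = -7 + (((25 + (14 - 1*11)) - 4) + 0) = -7 + (((25 + (14 - 11)) - 4) + 0) = -7 + (((25 + 3) - 4) + 0) = -7 + ((28 - 4) + 0) = -7 + (24 + 0) = -7 + 24 = 17)
(w + 401)/(-187 + 407/40) = (17 + 401)/(-187 + 407/40) = 418/(-187 + 407*(1/40)) = 418/(-187 + 407/40) = 418/(-7073/40) = 418*(-40/7073) = -1520/643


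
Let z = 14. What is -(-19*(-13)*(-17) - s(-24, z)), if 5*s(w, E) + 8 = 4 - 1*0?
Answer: 20991/5 ≈ 4198.2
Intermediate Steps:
s(w, E) = -⅘ (s(w, E) = -8/5 + (4 - 1*0)/5 = -8/5 + (4 + 0)/5 = -8/5 + (⅕)*4 = -8/5 + ⅘ = -⅘)
-(-19*(-13)*(-17) - s(-24, z)) = -(-19*(-13)*(-17) - 1*(-⅘)) = -(247*(-17) + ⅘) = -(-4199 + ⅘) = -1*(-20991/5) = 20991/5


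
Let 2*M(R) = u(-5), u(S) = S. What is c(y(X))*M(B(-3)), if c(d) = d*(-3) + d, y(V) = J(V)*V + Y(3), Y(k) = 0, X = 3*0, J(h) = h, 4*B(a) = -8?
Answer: 0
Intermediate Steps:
B(a) = -2 (B(a) = (¼)*(-8) = -2)
X = 0
y(V) = V² (y(V) = V*V + 0 = V² + 0 = V²)
M(R) = -5/2 (M(R) = (½)*(-5) = -5/2)
c(d) = -2*d (c(d) = -3*d + d = -2*d)
c(y(X))*M(B(-3)) = -2*0²*(-5/2) = -2*0*(-5/2) = 0*(-5/2) = 0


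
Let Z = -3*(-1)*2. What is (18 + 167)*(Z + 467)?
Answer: 87505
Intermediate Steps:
Z = 6 (Z = 3*2 = 6)
(18 + 167)*(Z + 467) = (18 + 167)*(6 + 467) = 185*473 = 87505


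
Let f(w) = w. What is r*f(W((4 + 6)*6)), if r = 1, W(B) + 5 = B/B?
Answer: -4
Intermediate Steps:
W(B) = -4 (W(B) = -5 + B/B = -5 + 1 = -4)
r*f(W((4 + 6)*6)) = 1*(-4) = -4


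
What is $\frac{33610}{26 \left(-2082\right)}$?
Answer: $- \frac{16805}{27066} \approx -0.62089$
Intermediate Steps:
$\frac{33610}{26 \left(-2082\right)} = \frac{33610}{-54132} = 33610 \left(- \frac{1}{54132}\right) = - \frac{16805}{27066}$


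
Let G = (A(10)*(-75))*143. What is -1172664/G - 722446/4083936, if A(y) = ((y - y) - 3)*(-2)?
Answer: 131738759039/7300035600 ≈ 18.046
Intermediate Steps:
A(y) = 6 (A(y) = (0 - 3)*(-2) = -3*(-2) = 6)
G = -64350 (G = (6*(-75))*143 = -450*143 = -64350)
-1172664/G - 722446/4083936 = -1172664/(-64350) - 722446/4083936 = -1172664*(-1/64350) - 722446*1/4083936 = 65148/3575 - 361223/2041968 = 131738759039/7300035600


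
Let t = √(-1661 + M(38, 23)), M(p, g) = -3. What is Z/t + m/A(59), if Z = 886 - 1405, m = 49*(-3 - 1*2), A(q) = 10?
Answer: -49/2 + 519*I*√26/208 ≈ -24.5 + 12.723*I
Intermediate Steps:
m = -245 (m = 49*(-3 - 2) = 49*(-5) = -245)
t = 8*I*√26 (t = √(-1661 - 3) = √(-1664) = 8*I*√26 ≈ 40.792*I)
Z = -519
Z/t + m/A(59) = -519*(-I*√26/208) - 245/10 = -(-519)*I*√26/208 - 245*⅒ = 519*I*√26/208 - 49/2 = -49/2 + 519*I*√26/208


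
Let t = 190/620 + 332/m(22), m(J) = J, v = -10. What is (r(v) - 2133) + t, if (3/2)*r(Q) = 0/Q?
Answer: -1444205/682 ≈ -2117.6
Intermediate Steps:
r(Q) = 0 (r(Q) = 2*(0/Q)/3 = (⅔)*0 = 0)
t = 10501/682 (t = 190/620 + 332/22 = 190*(1/620) + 332*(1/22) = 19/62 + 166/11 = 10501/682 ≈ 15.397)
(r(v) - 2133) + t = (0 - 2133) + 10501/682 = -2133 + 10501/682 = -1444205/682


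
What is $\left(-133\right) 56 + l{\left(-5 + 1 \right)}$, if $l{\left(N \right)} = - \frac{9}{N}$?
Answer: $- \frac{29783}{4} \approx -7445.8$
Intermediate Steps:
$\left(-133\right) 56 + l{\left(-5 + 1 \right)} = \left(-133\right) 56 - \frac{9}{-5 + 1} = -7448 - \frac{9}{-4} = -7448 - - \frac{9}{4} = -7448 + \frac{9}{4} = - \frac{29783}{4}$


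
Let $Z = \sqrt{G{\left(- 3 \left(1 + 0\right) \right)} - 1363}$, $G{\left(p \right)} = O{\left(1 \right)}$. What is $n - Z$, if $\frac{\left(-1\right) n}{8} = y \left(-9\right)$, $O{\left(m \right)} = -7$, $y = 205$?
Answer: $14760 - i \sqrt{1370} \approx 14760.0 - 37.013 i$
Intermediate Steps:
$G{\left(p \right)} = -7$
$Z = i \sqrt{1370}$ ($Z = \sqrt{-7 - 1363} = \sqrt{-1370} = i \sqrt{1370} \approx 37.013 i$)
$n = 14760$ ($n = - 8 \cdot 205 \left(-9\right) = \left(-8\right) \left(-1845\right) = 14760$)
$n - Z = 14760 - i \sqrt{1370}$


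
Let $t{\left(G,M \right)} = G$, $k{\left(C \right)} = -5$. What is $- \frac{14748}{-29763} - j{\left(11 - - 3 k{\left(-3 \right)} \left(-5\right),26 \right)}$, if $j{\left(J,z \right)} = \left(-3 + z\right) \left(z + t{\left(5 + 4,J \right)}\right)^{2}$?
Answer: $- \frac{279519259}{9921} \approx -28175.0$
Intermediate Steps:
$j{\left(J,z \right)} = \left(9 + z\right)^{2} \left(-3 + z\right)$ ($j{\left(J,z \right)} = \left(-3 + z\right) \left(z + \left(5 + 4\right)\right)^{2} = \left(-3 + z\right) \left(z + 9\right)^{2} = \left(-3 + z\right) \left(9 + z\right)^{2} = \left(9 + z\right)^{2} \left(-3 + z\right)$)
$- \frac{14748}{-29763} - j{\left(11 - - 3 k{\left(-3 \right)} \left(-5\right),26 \right)} = - \frac{14748}{-29763} - \left(9 + 26\right)^{2} \left(-3 + 26\right) = \left(-14748\right) \left(- \frac{1}{29763}\right) - 35^{2} \cdot 23 = \frac{4916}{9921} - 1225 \cdot 23 = \frac{4916}{9921} - 28175 = - \frac{279519259}{9921}$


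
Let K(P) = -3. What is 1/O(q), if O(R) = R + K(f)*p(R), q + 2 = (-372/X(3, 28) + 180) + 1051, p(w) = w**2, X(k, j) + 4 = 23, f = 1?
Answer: -361/1583666722 ≈ -2.2795e-7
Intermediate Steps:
X(k, j) = 19 (X(k, j) = -4 + 23 = 19)
q = 22979/19 (q = -2 + ((-372/19 + 180) + 1051) = -2 + (3048/19 + 1051) = -2 + 23017/19 = 22979/19 ≈ 1209.4)
O(R) = R - 3*R**2
1/O(q) = 1/(22979*(1 - 3*22979/19)/19) = 1/(22979*(1 - 68937/19)/19) = 1/((22979/19)*(-68918/19)) = 1/(-1583666722/361) = -361/1583666722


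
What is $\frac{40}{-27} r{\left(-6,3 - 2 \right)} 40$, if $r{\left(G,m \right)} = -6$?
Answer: $\frac{3200}{9} \approx 355.56$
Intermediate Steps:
$\frac{40}{-27} r{\left(-6,3 - 2 \right)} 40 = \frac{40}{-27} \left(-6\right) 40 = 40 \left(- \frac{1}{27}\right) \left(-6\right) 40 = \left(- \frac{40}{27}\right) \left(-6\right) 40 = \frac{80}{9} \cdot 40 = \frac{3200}{9}$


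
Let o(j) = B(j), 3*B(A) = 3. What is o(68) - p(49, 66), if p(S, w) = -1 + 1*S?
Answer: -47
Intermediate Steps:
B(A) = 1 (B(A) = (1/3)*3 = 1)
p(S, w) = -1 + S
o(j) = 1
o(68) - p(49, 66) = 1 - (-1 + 49) = 1 - 1*48 = 1 - 48 = -47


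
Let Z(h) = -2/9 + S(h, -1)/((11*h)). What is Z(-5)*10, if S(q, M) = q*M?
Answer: -310/99 ≈ -3.1313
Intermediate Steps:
S(q, M) = M*q
Z(h) = -31/99 (Z(h) = -2/9 + (-h)/((11*h)) = -2*⅑ + (-h)*(1/(11*h)) = -2/9 - 1/11 = -31/99)
Z(-5)*10 = -31/99*10 = -310/99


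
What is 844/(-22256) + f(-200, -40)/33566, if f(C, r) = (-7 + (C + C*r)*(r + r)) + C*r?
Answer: -132097899/7183124 ≈ -18.390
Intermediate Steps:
f(C, r) = -7 + C*r + 2*r*(C + C*r) (f(C, r) = (-7 + (C + C*r)*(2*r)) + C*r = (-7 + 2*r*(C + C*r)) + C*r = -7 + C*r + 2*r*(C + C*r))
844/(-22256) + f(-200, -40)/33566 = 844/(-22256) + (-7 + 2*(-200)*(-40)² + 3*(-200)*(-40))/33566 = 844*(-1/22256) + (-7 + 2*(-200)*1600 + 24000)*(1/33566) = -211/5564 + (-7 - 640000 + 24000)*(1/33566) = -211/5564 - 616007*1/33566 = -211/5564 - 616007/33566 = -132097899/7183124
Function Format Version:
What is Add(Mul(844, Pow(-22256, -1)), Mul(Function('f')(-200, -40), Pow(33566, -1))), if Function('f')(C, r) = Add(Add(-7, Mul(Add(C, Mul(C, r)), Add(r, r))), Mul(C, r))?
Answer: Rational(-132097899, 7183124) ≈ -18.390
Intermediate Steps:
Function('f')(C, r) = Add(-7, Mul(C, r), Mul(2, r, Add(C, Mul(C, r)))) (Function('f')(C, r) = Add(Add(-7, Mul(Add(C, Mul(C, r)), Mul(2, r))), Mul(C, r)) = Add(Add(-7, Mul(2, r, Add(C, Mul(C, r)))), Mul(C, r)) = Add(-7, Mul(C, r), Mul(2, r, Add(C, Mul(C, r)))))
Add(Mul(844, Pow(-22256, -1)), Mul(Function('f')(-200, -40), Pow(33566, -1))) = Add(Mul(844, Pow(-22256, -1)), Mul(Add(-7, Mul(2, -200, Pow(-40, 2)), Mul(3, -200, -40)), Pow(33566, -1))) = Add(Mul(844, Rational(-1, 22256)), Mul(Add(-7, Mul(2, -200, 1600), 24000), Rational(1, 33566))) = Add(Rational(-211, 5564), Mul(Add(-7, -640000, 24000), Rational(1, 33566))) = Add(Rational(-211, 5564), Mul(-616007, Rational(1, 33566))) = Add(Rational(-211, 5564), Rational(-616007, 33566)) = Rational(-132097899, 7183124)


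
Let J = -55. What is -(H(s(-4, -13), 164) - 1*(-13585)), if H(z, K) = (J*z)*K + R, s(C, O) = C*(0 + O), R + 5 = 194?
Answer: 455266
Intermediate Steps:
R = 189 (R = -5 + 194 = 189)
s(C, O) = C*O
H(z, K) = 189 - 55*K*z (H(z, K) = (-55*z)*K + 189 = -55*K*z + 189 = 189 - 55*K*z)
-(H(s(-4, -13), 164) - 1*(-13585)) = -((189 - 55*164*(-4*(-13))) - 1*(-13585)) = -((189 - 55*164*52) + 13585) = -((189 - 469040) + 13585) = -(-468851 + 13585) = -1*(-455266) = 455266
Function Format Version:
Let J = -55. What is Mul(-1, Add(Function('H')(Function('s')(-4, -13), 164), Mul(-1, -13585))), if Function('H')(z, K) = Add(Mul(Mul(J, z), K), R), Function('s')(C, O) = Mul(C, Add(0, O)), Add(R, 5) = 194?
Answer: 455266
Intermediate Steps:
R = 189 (R = Add(-5, 194) = 189)
Function('s')(C, O) = Mul(C, O)
Function('H')(z, K) = Add(189, Mul(-55, K, z)) (Function('H')(z, K) = Add(Mul(Mul(-55, z), K), 189) = Add(Mul(-55, K, z), 189) = Add(189, Mul(-55, K, z)))
Mul(-1, Add(Function('H')(Function('s')(-4, -13), 164), Mul(-1, -13585))) = Mul(-1, Add(Add(189, Mul(-55, 164, Mul(-4, -13))), Mul(-1, -13585))) = Mul(-1, Add(Add(189, Mul(-55, 164, 52)), 13585)) = Mul(-1, Add(Add(189, -469040), 13585)) = Mul(-1, Add(-468851, 13585)) = Mul(-1, -455266) = 455266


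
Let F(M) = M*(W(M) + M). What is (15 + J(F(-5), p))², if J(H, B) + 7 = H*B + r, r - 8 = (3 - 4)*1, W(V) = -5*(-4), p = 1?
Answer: 3600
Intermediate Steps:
W(V) = 20
r = 7 (r = 8 + (3 - 4)*1 = 8 - 1*1 = 8 - 1 = 7)
F(M) = M*(20 + M)
J(H, B) = B*H (J(H, B) = -7 + (H*B + 7) = -7 + (B*H + 7) = -7 + (7 + B*H) = B*H)
(15 + J(F(-5), p))² = (15 + 1*(-5*(20 - 5)))² = (15 + 1*(-5*15))² = (15 + 1*(-75))² = (15 - 75)² = (-60)² = 3600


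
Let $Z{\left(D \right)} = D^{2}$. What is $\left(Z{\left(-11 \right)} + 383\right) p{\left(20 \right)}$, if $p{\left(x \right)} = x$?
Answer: $10080$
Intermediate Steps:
$\left(Z{\left(-11 \right)} + 383\right) p{\left(20 \right)} = \left(\left(-11\right)^{2} + 383\right) 20 = \left(121 + 383\right) 20 = 504 \cdot 20 = 10080$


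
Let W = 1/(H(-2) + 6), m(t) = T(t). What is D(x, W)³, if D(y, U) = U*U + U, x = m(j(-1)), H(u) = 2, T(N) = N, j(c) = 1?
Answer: 729/262144 ≈ 0.0027809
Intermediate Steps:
m(t) = t
x = 1
W = ⅛ (W = 1/(2 + 6) = 1/8 = ⅛ ≈ 0.12500)
D(y, U) = U + U² (D(y, U) = U² + U = U + U²)
D(x, W)³ = ((1 + ⅛)/8)³ = ((⅛)*(9/8))³ = (9/64)³ = 729/262144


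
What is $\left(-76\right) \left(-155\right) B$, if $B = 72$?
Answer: $848160$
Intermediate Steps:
$\left(-76\right) \left(-155\right) B = \left(-76\right) \left(-155\right) 72 = 11780 \cdot 72 = 848160$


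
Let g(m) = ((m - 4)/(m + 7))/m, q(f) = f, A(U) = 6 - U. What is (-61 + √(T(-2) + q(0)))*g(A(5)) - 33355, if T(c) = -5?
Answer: -266657/8 - 3*I*√5/8 ≈ -33332.0 - 0.83853*I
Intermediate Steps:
g(m) = (-4 + m)/(m*(7 + m)) (g(m) = ((-4 + m)/(7 + m))/m = (-4 + m)/(m*(7 + m)))
(-61 + √(T(-2) + q(0)))*g(A(5)) - 33355 = (-61 + √(-5 + 0))*((-4 + (6 - 1*5))/((6 - 1*5)*(7 + (6 - 1*5)))) - 33355 = (-61 + √(-5))*((-4 + (6 - 5))/((6 - 5)*(7 + (6 - 5)))) - 33355 = (-61 + I*√5)*((-4 + 1)/(1*(7 + 1))) - 33355 = (-61 + I*√5)*(1*(-3)/8) - 33355 = (-61 + I*√5)*(1*(⅛)*(-3)) - 33355 = (-61 + I*√5)*(-3/8) - 33355 = (183/8 - 3*I*√5/8) - 33355 = -266657/8 - 3*I*√5/8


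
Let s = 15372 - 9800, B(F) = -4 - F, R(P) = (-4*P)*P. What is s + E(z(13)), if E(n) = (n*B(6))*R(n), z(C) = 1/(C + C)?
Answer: 12241689/2197 ≈ 5572.0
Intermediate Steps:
z(C) = 1/(2*C)
R(P) = -4*P²
s = 5572
E(n) = 40*n³ (E(n) = (n*(-4 - 1*6))*(-4*n²) = (n*(-4 - 6))*(-4*n²) = (n*(-10))*(-4*n²) = (-10*n)*(-4*n²) = 40*n³)
s + E(z(13)) = 5572 + 40*((½)/13)³ = 5572 + 40*((½)*(1/13))³ = 5572 + 40*(1/26)³ = 5572 + 40*(1/17576) = 5572 + 5/2197 = 12241689/2197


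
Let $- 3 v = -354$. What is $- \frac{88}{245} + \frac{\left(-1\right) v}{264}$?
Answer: $- \frac{26071}{32340} \approx -0.80615$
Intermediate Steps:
$v = 118$ ($v = \left(- \frac{1}{3}\right) \left(-354\right) = 118$)
$- \frac{88}{245} + \frac{\left(-1\right) v}{264} = - \frac{88}{245} + \frac{\left(-1\right) 118}{264} = \left(-88\right) \frac{1}{245} - \frac{59}{132} = - \frac{88}{245} - \frac{59}{132} = - \frac{26071}{32340}$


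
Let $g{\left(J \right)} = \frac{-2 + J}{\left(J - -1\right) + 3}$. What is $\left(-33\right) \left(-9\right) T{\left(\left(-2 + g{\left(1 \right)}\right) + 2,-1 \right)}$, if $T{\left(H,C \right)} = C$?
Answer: $-297$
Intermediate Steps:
$g{\left(J \right)} = \frac{-2 + J}{4 + J}$ ($g{\left(J \right)} = \frac{-2 + J}{\left(J + 1\right) + 3} = \frac{-2 + J}{\left(1 + J\right) + 3} = \frac{-2 + J}{4 + J}$)
$\left(-33\right) \left(-9\right) T{\left(\left(-2 + g{\left(1 \right)}\right) + 2,-1 \right)} = \left(-33\right) \left(-9\right) \left(-1\right) = 297 \left(-1\right) = -297$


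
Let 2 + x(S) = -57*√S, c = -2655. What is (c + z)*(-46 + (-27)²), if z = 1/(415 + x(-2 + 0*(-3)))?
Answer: -321086818376/177067 + 38931*I*√2/177067 ≈ -1.8134e+6 + 0.31094*I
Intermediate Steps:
x(S) = -2 - 57*√S
z = 1/(413 - 57*I*√2) (z = 1/(415 + (-2 - 57*√(-2 + 0*(-3)))) = 1/(415 + (-2 - 57*√(-2 + 0))) = 1/(415 + (-2 - 57*I*√2)) = 1/(413 - 57*I*√2) ≈ 0.0023324 + 0.00045525*I)
(c + z)*(-46 + (-27)²) = (-2655 + (413/177067 + 57*I*√2/177067))*(-46 + (-27)²) = (-470112472/177067 + 57*I*√2/177067)*(-46 + 729) = (-470112472/177067 + 57*I*√2/177067)*683 = -321086818376/177067 + 38931*I*√2/177067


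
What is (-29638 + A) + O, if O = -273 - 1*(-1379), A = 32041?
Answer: 3509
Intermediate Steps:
O = 1106 (O = -273 + 1379 = 1106)
(-29638 + A) + O = (-29638 + 32041) + 1106 = 2403 + 1106 = 3509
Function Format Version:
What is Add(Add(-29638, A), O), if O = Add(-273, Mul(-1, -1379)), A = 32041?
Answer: 3509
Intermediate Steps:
O = 1106 (O = Add(-273, 1379) = 1106)
Add(Add(-29638, A), O) = Add(Add(-29638, 32041), 1106) = Add(2403, 1106) = 3509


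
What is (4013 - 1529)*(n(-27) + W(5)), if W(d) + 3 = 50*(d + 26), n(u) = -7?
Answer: 3825360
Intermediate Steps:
W(d) = 1297 + 50*d (W(d) = -3 + 50*(d + 26) = -3 + 50*(26 + d) = -3 + (1300 + 50*d) = 1297 + 50*d)
(4013 - 1529)*(n(-27) + W(5)) = (4013 - 1529)*(-7 + (1297 + 50*5)) = 2484*(-7 + (1297 + 250)) = 2484*(-7 + 1547) = 2484*1540 = 3825360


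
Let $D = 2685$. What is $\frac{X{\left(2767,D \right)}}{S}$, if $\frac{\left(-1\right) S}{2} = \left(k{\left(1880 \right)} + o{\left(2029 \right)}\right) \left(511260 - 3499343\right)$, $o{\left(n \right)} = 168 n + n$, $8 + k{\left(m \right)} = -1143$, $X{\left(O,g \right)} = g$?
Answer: $\frac{537}{408470946100} \approx 1.3147 \cdot 10^{-9}$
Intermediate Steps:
$k{\left(m \right)} = -1151$ ($k{\left(m \right)} = -8 - 1143 = -1151$)
$o{\left(n \right)} = 169 n$
$S = 2042354730500$ ($S = - 2 \left(-1151 + 169 \cdot 2029\right) \left(511260 - 3499343\right) = - 2 \left(-1151 + 342901\right) \left(-2988083\right) = - 2 \cdot 341750 \left(-2988083\right) = \left(-2\right) \left(-1021177365250\right) = 2042354730500$)
$\frac{X{\left(2767,D \right)}}{S} = \frac{2685}{2042354730500} = 2685 \cdot \frac{1}{2042354730500} = \frac{537}{408470946100}$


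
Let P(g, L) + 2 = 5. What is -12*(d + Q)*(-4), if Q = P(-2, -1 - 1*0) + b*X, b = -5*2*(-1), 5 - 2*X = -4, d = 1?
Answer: 2352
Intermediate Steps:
P(g, L) = 3 (P(g, L) = -2 + 5 = 3)
X = 9/2 (X = 5/2 - 1/2*(-4) = 5/2 + 2 = 9/2 ≈ 4.5000)
b = 10 (b = -10*(-1) = 10)
Q = 48 (Q = 3 + 10*(9/2) = 3 + 45 = 48)
-12*(d + Q)*(-4) = -12*(1 + 48)*(-4) = -588*(-4) = -12*(-196) = 2352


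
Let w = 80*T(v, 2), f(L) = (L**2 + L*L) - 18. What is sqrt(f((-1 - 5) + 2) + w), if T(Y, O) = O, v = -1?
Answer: sqrt(174) ≈ 13.191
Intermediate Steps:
f(L) = -18 + 2*L**2 (f(L) = (L**2 + L**2) - 18 = 2*L**2 - 18 = -18 + 2*L**2)
w = 160 (w = 80*2 = 160)
sqrt(f((-1 - 5) + 2) + w) = sqrt((-18 + 2*((-1 - 5) + 2)**2) + 160) = sqrt((-18 + 2*(-6 + 2)**2) + 160) = sqrt((-18 + 2*(-4)**2) + 160) = sqrt((-18 + 2*16) + 160) = sqrt((-18 + 32) + 160) = sqrt(14 + 160) = sqrt(174)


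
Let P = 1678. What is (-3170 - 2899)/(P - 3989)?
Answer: 6069/2311 ≈ 2.6261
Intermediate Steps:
(-3170 - 2899)/(P - 3989) = (-3170 - 2899)/(1678 - 3989) = -6069/(-2311) = -6069*(-1/2311) = 6069/2311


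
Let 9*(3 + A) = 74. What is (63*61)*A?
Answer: 20069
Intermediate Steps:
A = 47/9 (A = -3 + (⅑)*74 = -3 + 74/9 = 47/9 ≈ 5.2222)
(63*61)*A = (63*61)*(47/9) = 3843*(47/9) = 20069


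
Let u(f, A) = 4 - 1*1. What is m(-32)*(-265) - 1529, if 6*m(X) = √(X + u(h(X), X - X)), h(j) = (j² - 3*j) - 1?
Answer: -1529 - 265*I*√29/6 ≈ -1529.0 - 237.84*I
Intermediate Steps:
h(j) = -1 + j² - 3*j
u(f, A) = 3 (u(f, A) = 4 - 1 = 3)
m(X) = √(3 + X)/6 (m(X) = √(X + 3)/6 = √(3 + X)/6)
m(-32)*(-265) - 1529 = (√(3 - 32)/6)*(-265) - 1529 = (√(-29)/6)*(-265) - 1529 = ((I*√29)/6)*(-265) - 1529 = (I*√29/6)*(-265) - 1529 = -265*I*√29/6 - 1529 = -1529 - 265*I*√29/6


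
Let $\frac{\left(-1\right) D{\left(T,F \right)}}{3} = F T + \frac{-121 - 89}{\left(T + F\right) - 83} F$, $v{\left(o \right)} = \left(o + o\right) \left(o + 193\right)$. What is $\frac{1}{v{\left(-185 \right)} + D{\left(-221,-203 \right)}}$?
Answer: $- \frac{169}{23203151} \approx -7.2835 \cdot 10^{-6}$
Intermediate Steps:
$v{\left(o \right)} = 2 o \left(193 + o\right)$
$D{\left(T,F \right)} = - 3 F T + \frac{630 F}{-83 + F + T}$ ($D{\left(T,F \right)} = - 3 \left(F T + \frac{-121 - 89}{\left(T + F\right) - 83} F\right) = - 3 \left(F T + - \frac{210}{\left(F + T\right) - 83} F\right) = - 3 \left(F T + - \frac{210}{-83 + F + T} F\right) = - 3 \left(F T - \frac{210 F}{-83 + F + T}\right) = - 3 F T + \frac{630 F}{-83 + F + T}$)
$\frac{1}{v{\left(-185 \right)} + D{\left(-221,-203 \right)}} = \frac{1}{2 \left(-185\right) \left(193 - 185\right) + 3 \left(-203\right) \frac{1}{-83 - 203 - 221} \left(210 - \left(-221\right)^{2} + 83 \left(-221\right) - \left(-203\right) \left(-221\right)\right)} = \frac{1}{2 \left(-185\right) 8 + 3 \left(-203\right) \frac{1}{-507} \left(210 - 48841 - 18343 - 44863\right)} = \frac{1}{-2960 + 3 \left(-203\right) \left(- \frac{1}{507}\right) \left(210 - 48841 - 18343 - 44863\right)} = \frac{1}{-2960 + 3 \left(-203\right) \left(- \frac{1}{507}\right) \left(-111837\right)} = \frac{1}{-2960 - \frac{22702911}{169}} = \frac{1}{- \frac{23203151}{169}} = - \frac{169}{23203151}$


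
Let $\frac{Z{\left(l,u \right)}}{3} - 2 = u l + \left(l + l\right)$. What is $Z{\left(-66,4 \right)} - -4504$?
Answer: $3322$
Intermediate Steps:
$Z{\left(l,u \right)} = 6 + 6 l + 3 l u$ ($Z{\left(l,u \right)} = 6 + 3 \left(u l + \left(l + l\right)\right) = 6 + 3 \left(l u + 2 l\right) = 6 + 3 \left(2 l + l u\right) = 6 + \left(6 l + 3 l u\right) = 6 + 6 l + 3 l u$)
$Z{\left(-66,4 \right)} - -4504 = \left(6 + 6 \left(-66\right) + 3 \left(-66\right) 4\right) - -4504 = \left(6 - 396 - 792\right) + 4504 = -1182 + 4504 = 3322$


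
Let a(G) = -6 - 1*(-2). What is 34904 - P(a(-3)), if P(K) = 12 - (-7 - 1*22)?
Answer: 34863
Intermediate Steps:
a(G) = -4 (a(G) = -6 + 2 = -4)
P(K) = 41 (P(K) = 12 - (-7 - 22) = 12 - 1*(-29) = 12 + 29 = 41)
34904 - P(a(-3)) = 34904 - 1*41 = 34904 - 41 = 34863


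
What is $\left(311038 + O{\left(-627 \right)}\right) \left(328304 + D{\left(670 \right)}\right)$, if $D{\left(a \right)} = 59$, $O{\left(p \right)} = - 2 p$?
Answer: $102545137996$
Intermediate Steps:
$\left(311038 + O{\left(-627 \right)}\right) \left(328304 + D{\left(670 \right)}\right) = \left(311038 - -1254\right) \left(328304 + 59\right) = \left(311038 + 1254\right) 328363 = 312292 \cdot 328363 = 102545137996$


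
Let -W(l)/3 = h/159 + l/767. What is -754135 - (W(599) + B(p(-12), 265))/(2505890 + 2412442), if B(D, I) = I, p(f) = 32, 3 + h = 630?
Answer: -150778067306132185/199935114132 ≈ -7.5414e+5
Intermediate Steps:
h = 627 (h = -3 + 630 = 627)
W(l) = -627/53 - 3*l/767 (W(l) = -3*(627/159 + l/767) = -3*(627*(1/159) + l*(1/767)) = -3*(209/53 + l/767) = -627/53 - 3*l/767)
-754135 - (W(599) + B(p(-12), 265))/(2505890 + 2412442) = -754135 - ((-627/53 - 3/767*599) + 265)/(2505890 + 2412442) = -754135 - ((-627/53 - 1797/767) + 265)/4918332 = -754135 - (-576150/40651 + 265)/4918332 = -754135 - 10196365/(40651*4918332) = -754135 - 1*10196365/199935114132 = -754135 - 10196365/199935114132 = -150778067306132185/199935114132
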